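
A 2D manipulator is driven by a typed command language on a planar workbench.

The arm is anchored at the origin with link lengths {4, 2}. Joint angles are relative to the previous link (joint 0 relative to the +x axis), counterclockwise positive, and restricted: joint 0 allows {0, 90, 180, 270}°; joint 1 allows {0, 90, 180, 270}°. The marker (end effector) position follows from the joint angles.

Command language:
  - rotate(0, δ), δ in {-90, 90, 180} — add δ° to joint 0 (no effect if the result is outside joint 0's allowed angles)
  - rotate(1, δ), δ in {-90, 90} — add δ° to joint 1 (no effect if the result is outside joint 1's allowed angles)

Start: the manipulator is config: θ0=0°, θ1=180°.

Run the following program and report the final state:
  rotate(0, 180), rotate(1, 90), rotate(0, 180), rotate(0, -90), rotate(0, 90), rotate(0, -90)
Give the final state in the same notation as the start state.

t0: config: θ0=0°, θ1=180°
t=1 rotate(0, 180) ⇒ config: θ0=180°, θ1=180°
t=2 rotate(1, 90) ⇒ config: θ0=180°, θ1=270°
t=3 rotate(0, 180) ⇒ config: θ0=0°, θ1=270°
t=4 rotate(0, -90) ⇒ config: θ0=270°, θ1=270°
t=5 rotate(0, 90) ⇒ config: θ0=0°, θ1=270°
t=6 rotate(0, -90) ⇒ config: θ0=270°, θ1=270°

config: θ0=270°, θ1=270°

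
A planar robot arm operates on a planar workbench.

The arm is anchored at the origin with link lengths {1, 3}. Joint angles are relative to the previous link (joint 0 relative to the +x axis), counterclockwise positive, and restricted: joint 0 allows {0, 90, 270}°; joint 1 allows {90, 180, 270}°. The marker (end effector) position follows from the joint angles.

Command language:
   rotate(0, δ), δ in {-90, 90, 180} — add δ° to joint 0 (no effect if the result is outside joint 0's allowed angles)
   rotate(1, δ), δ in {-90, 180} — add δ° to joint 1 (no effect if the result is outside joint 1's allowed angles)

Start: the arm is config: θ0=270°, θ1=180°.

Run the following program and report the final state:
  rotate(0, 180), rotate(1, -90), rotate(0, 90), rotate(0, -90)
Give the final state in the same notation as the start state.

config: θ0=0°, θ1=90°

t0: config: θ0=270°, θ1=180°
t=1 rotate(0, 180) ⇒ config: θ0=90°, θ1=180°
t=2 rotate(1, -90) ⇒ config: θ0=90°, θ1=90°
t=3 rotate(0, 90) ⇒ config: θ0=90°, θ1=90°
t=4 rotate(0, -90) ⇒ config: θ0=0°, θ1=90°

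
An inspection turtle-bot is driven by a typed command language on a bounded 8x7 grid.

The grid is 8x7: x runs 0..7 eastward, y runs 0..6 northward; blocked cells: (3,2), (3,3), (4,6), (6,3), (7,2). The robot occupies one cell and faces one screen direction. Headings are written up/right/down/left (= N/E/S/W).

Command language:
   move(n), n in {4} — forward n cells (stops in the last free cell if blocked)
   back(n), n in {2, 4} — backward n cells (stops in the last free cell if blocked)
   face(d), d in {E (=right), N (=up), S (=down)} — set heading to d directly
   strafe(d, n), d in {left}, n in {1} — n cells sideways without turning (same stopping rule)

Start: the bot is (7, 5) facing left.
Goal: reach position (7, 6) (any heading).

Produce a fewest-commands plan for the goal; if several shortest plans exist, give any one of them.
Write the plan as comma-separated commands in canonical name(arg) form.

t0: (7, 5) facing left
[1] after face(E): (7, 5) facing right
[2] after strafe(left, 1): (7, 6) facing right
nothing shorter than 2 reaches the goal.

face(E), strafe(left, 1)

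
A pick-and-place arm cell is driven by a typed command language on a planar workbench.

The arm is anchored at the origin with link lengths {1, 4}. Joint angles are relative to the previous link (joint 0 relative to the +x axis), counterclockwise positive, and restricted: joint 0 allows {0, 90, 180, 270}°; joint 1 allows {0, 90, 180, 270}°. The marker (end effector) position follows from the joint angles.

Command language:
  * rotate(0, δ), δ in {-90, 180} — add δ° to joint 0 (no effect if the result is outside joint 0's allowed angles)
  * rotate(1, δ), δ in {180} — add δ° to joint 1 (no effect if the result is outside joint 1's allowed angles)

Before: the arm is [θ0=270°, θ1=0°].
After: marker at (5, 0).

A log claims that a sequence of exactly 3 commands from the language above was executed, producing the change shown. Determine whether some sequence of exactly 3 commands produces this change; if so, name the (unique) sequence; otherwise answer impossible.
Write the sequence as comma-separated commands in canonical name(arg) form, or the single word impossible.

initial: [θ0=270°, θ1=0°]
t=1 rotate(0, -90) ⇒ [θ0=180°, θ1=0°]
t=2 rotate(0, -90) ⇒ [θ0=90°, θ1=0°]
t=3 rotate(0, -90) ⇒ [θ0=0°, θ1=0°]
uniquely the one of 27 3-step routes that fits.

rotate(0, -90), rotate(0, -90), rotate(0, -90)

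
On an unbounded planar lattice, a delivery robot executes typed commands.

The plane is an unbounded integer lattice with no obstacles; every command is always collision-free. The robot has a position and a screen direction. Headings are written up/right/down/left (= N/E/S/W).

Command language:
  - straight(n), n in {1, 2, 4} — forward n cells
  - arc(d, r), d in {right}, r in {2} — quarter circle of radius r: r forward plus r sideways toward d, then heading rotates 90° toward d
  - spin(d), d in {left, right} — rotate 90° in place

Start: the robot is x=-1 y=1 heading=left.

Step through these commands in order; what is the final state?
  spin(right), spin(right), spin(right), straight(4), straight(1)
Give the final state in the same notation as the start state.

initial: x=-1 y=1 heading=left
1. spin(right) → x=-1 y=1 heading=up
2. spin(right) → x=-1 y=1 heading=right
3. spin(right) → x=-1 y=1 heading=down
4. straight(4) → x=-1 y=-3 heading=down
5. straight(1) → x=-1 y=-4 heading=down

x=-1 y=-4 heading=down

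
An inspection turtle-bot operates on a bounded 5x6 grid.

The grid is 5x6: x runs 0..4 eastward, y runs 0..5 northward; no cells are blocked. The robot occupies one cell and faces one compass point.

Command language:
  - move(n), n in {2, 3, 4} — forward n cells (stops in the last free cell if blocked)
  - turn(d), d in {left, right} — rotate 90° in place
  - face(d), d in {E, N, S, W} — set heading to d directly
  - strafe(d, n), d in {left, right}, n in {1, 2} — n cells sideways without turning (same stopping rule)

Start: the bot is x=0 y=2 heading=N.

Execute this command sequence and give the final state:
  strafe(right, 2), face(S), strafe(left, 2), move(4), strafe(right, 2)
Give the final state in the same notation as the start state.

from: x=0 y=2 heading=N
step 1 (strafe(right, 2)): x=2 y=2 heading=N
step 2 (face(S)): x=2 y=2 heading=S
step 3 (strafe(left, 2)): x=4 y=2 heading=S
step 4 (move(4)): x=4 y=0 heading=S
step 5 (strafe(right, 2)): x=2 y=0 heading=S

x=2 y=0 heading=S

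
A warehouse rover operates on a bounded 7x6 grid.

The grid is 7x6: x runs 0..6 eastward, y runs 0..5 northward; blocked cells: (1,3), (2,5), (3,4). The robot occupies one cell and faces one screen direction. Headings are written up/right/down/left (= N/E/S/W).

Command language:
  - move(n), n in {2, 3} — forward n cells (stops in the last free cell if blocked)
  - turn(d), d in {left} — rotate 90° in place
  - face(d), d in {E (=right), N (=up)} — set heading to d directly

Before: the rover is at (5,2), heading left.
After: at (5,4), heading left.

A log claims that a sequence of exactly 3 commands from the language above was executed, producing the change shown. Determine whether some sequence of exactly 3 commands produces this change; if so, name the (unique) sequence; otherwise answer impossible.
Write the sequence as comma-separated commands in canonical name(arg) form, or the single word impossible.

face(N), move(2), turn(left)

key: order matters: swapping face(N) and turn(left) lands elsewhere
start: at (5,2), heading left
t=1 face(N) ⇒ at (5,2), heading up
t=2 move(2) ⇒ at (5,4), heading up
t=3 turn(left) ⇒ at (5,4), heading left
no other 3-command option fits: unique.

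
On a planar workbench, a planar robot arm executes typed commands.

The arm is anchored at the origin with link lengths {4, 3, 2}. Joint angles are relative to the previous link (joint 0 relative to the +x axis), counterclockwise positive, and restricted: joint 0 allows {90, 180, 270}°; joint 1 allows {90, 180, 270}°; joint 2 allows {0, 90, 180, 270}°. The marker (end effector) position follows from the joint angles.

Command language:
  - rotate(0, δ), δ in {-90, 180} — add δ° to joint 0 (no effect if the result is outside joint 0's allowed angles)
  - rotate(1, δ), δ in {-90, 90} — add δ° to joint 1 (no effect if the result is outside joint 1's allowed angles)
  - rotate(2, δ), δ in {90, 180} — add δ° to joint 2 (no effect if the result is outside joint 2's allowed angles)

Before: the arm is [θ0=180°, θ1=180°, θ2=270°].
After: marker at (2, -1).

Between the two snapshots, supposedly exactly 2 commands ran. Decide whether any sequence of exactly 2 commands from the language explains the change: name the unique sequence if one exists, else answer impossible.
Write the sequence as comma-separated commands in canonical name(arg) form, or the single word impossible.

rotate(0, -90), rotate(0, 180)

key: running rotate(0, 180) before rotate(0, -90) would end elsewhere — order is forced
begin: [θ0=180°, θ1=180°, θ2=270°]
[1] after rotate(0, -90): [θ0=90°, θ1=180°, θ2=270°]
[2] after rotate(0, 180): [θ0=270°, θ1=180°, θ2=270°]
uniquely the one of 36 2-step routes that fits.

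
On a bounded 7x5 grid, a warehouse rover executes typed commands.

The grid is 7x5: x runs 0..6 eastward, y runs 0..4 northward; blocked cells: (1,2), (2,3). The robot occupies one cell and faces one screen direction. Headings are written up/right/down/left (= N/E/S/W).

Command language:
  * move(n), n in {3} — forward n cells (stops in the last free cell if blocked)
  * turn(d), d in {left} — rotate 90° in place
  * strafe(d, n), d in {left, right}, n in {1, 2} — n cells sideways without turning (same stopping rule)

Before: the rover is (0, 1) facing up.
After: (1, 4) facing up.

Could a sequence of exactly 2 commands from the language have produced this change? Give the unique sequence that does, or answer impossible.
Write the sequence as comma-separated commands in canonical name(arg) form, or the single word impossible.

move(3), strafe(right, 1)

key: order matters: swapping move(3) and strafe(right, 1) lands elsewhere
begin: (0, 1) facing up
[1] after move(3): (0, 4) facing up
[2] after strafe(right, 1): (1, 4) facing up
all 36 alternatives checked — unique.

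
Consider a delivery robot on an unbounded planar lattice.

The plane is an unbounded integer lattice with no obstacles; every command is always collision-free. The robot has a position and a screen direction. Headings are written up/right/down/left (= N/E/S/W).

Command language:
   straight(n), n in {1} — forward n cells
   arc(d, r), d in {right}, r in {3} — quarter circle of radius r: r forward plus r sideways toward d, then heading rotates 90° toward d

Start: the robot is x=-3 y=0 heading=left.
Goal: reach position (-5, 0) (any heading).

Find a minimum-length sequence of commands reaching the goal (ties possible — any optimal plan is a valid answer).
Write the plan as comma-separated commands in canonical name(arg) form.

straight(1), straight(1)

start: x=-3 y=0 heading=left
step 1 (straight(1)): x=-4 y=0 heading=left
step 2 (straight(1)): x=-5 y=0 heading=left
shorter routes all fall short; 2 is best.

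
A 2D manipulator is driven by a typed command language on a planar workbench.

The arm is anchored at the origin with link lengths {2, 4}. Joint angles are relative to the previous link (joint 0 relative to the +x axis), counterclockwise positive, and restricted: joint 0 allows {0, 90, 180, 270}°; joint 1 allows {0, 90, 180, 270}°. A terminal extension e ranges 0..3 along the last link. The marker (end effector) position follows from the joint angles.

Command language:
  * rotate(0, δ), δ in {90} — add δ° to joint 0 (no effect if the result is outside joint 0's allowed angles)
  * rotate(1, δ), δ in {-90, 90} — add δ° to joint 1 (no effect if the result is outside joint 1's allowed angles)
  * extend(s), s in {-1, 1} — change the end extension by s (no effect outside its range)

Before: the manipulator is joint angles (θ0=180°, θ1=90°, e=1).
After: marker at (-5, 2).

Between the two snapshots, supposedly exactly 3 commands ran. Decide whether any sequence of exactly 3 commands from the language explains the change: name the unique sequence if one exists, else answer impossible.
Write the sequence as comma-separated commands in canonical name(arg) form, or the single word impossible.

start: joint angles (θ0=180°, θ1=90°, e=1)
[1] after rotate(0, 90): joint angles (θ0=270°, θ1=90°, e=1)
[2] after rotate(0, 90): joint angles (θ0=0°, θ1=90°, e=1)
[3] after rotate(0, 90): joint angles (θ0=90°, θ1=90°, e=1)
no rival 3-sequence matches.

rotate(0, 90), rotate(0, 90), rotate(0, 90)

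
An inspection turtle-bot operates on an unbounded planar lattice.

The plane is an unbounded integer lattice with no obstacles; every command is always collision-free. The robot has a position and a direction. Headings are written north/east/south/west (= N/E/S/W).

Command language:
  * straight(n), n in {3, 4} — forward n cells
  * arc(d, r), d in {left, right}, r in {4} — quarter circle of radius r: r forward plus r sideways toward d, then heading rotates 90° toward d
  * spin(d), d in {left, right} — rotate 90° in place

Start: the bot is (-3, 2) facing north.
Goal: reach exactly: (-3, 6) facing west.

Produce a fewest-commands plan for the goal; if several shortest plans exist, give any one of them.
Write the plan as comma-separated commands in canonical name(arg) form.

straight(4), spin(left)

t0: (-3, 2) facing north
step 1 (straight(4)): (-3, 6) facing north
step 2 (spin(left)): (-3, 6) facing west
no 1-step plan works, so 2 is optimal.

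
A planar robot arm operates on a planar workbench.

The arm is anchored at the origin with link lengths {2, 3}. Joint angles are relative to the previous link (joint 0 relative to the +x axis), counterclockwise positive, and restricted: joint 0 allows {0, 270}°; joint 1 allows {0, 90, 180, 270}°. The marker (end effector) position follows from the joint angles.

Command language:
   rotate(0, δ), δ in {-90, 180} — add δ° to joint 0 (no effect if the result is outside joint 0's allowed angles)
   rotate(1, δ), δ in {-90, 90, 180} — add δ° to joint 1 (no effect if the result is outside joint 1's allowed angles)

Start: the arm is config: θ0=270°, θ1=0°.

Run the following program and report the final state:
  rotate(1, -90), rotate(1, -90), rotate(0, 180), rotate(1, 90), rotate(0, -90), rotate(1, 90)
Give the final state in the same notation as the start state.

config: θ0=270°, θ1=0°

begin: config: θ0=270°, θ1=0°
1. rotate(1, -90) → config: θ0=270°, θ1=270°
2. rotate(1, -90) → config: θ0=270°, θ1=180°
3. rotate(0, 180) → config: θ0=270°, θ1=180°
4. rotate(1, 90) → config: θ0=270°, θ1=270°
5. rotate(0, -90) → config: θ0=270°, θ1=270°
6. rotate(1, 90) → config: θ0=270°, θ1=0°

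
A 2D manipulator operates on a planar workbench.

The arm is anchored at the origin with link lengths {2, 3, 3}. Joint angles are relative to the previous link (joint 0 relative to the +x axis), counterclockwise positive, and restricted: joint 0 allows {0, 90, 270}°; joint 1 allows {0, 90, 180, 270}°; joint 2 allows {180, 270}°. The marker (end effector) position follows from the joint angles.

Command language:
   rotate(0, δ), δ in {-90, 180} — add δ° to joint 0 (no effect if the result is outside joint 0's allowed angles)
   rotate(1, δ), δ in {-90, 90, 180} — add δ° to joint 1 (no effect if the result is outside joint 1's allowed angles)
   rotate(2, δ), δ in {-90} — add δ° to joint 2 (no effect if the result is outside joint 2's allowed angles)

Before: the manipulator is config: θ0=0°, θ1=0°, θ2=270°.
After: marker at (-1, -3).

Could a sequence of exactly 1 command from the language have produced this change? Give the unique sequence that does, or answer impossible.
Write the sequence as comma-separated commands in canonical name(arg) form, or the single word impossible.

rotate(1, -90)

from: config: θ0=0°, θ1=0°, θ2=270°
step 1 (rotate(1, -90)): config: θ0=0°, θ1=270°, θ2=270°
all 6 alternatives checked — unique.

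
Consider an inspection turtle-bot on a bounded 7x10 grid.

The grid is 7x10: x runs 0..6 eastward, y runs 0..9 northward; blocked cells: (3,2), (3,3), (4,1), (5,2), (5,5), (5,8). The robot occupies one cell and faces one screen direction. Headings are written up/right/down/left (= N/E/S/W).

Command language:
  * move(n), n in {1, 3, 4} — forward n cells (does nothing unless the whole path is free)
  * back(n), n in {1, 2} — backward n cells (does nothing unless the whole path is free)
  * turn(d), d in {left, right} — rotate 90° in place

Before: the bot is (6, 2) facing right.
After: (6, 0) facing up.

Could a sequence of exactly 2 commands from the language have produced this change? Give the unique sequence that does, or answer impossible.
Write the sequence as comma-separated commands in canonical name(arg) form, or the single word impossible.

turn(left), back(2)

key: position moved to (6,0) AND the heading swung to N — translation plus rotation needed
from: (6, 2) facing right
1. turn(left) → (6, 2) facing up
2. back(2) → (6, 0) facing up
all 49 alternatives checked — unique.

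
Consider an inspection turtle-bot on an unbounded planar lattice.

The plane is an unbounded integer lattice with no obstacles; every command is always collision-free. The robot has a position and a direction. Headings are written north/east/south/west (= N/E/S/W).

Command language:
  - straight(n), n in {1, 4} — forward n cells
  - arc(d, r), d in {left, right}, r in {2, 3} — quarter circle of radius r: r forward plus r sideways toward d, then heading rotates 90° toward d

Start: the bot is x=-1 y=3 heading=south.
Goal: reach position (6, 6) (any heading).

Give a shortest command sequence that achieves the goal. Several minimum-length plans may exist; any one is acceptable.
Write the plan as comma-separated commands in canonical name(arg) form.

t0: x=-1 y=3 heading=south
1. arc(left, 2) → x=1 y=1 heading=east
2. arc(left, 2) → x=3 y=3 heading=north
3. arc(right, 3) → x=6 y=6 heading=east
nothing shorter than 3 reaches the goal.

arc(left, 2), arc(left, 2), arc(right, 3)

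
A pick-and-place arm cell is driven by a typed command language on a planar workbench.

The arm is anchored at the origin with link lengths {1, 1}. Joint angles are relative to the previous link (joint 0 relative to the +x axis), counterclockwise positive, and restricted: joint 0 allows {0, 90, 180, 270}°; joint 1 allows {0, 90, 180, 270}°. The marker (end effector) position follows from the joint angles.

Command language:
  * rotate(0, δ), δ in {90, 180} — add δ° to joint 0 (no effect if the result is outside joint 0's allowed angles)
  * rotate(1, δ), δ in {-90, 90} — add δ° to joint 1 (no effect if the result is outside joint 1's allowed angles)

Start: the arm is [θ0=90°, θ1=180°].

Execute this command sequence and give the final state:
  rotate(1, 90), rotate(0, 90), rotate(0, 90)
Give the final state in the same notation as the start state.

from: [θ0=90°, θ1=180°]
1. rotate(1, 90) → [θ0=90°, θ1=270°]
2. rotate(0, 90) → [θ0=180°, θ1=270°]
3. rotate(0, 90) → [θ0=270°, θ1=270°]

[θ0=270°, θ1=270°]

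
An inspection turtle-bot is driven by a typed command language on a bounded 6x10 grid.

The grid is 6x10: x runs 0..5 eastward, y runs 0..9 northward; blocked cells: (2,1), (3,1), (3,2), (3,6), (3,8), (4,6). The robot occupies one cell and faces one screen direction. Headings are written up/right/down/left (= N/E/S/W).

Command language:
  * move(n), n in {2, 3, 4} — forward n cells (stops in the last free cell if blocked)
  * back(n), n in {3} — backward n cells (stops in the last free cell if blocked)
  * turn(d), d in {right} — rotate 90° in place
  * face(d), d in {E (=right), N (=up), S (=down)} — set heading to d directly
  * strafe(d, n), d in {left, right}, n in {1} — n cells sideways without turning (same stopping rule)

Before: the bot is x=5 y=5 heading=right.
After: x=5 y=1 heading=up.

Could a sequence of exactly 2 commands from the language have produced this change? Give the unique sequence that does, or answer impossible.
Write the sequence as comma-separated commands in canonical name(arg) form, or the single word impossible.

checked all 2-command options: none fits.

impossible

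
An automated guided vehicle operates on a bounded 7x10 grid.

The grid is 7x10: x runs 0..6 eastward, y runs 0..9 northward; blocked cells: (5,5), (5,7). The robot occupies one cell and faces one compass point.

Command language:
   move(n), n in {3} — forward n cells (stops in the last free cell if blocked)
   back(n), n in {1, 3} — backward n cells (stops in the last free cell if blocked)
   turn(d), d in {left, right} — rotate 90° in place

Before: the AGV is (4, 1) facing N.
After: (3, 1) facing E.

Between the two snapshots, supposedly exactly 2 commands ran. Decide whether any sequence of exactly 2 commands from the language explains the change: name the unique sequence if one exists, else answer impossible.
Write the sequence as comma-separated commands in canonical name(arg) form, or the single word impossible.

turn(right), back(1)

key: running back(1) before turn(right) would end elsewhere — order is forced
t0: (4, 1) facing N
step 1 (turn(right)): (4, 1) facing E
step 2 (back(1)): (3, 1) facing E
uniquely the one of 25 2-step routes that fits.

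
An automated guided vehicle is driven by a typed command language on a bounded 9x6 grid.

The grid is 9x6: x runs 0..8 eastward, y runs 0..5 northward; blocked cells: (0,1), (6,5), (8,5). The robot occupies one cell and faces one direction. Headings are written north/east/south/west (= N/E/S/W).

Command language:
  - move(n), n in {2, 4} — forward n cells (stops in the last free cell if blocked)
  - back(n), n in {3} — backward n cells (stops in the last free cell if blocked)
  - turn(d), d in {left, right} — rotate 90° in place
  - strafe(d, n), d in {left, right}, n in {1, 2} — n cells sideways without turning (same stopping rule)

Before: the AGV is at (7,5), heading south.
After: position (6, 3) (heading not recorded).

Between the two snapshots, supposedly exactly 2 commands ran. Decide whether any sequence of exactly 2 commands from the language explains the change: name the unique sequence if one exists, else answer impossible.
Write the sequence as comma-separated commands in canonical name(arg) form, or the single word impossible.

move(2), strafe(right, 1)

key: running strafe(right, 1) before move(2) would end elsewhere — order is forced
from: at (7,5), heading south
1. move(2) → at (7,3), heading south
2. strafe(right, 1) → at (6,3), heading south
uniquely the one of 81 2-step routes that fits.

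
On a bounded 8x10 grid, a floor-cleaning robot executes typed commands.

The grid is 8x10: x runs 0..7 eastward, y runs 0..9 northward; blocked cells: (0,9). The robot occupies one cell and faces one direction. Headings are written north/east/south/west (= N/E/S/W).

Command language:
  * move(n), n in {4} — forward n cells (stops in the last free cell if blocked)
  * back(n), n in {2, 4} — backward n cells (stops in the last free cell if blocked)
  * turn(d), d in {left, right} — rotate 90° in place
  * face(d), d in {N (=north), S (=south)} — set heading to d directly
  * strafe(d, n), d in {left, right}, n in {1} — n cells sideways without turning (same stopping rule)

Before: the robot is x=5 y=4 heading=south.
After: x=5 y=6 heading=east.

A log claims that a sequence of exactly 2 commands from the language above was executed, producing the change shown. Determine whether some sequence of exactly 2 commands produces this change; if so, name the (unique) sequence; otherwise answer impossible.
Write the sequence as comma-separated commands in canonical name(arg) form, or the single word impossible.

key: order matters: swapping back(2) and turn(left) lands elsewhere
from: x=5 y=4 heading=south
[1] after back(2): x=5 y=6 heading=south
[2] after turn(left): x=5 y=6 heading=east
all 81 alternatives checked — unique.

back(2), turn(left)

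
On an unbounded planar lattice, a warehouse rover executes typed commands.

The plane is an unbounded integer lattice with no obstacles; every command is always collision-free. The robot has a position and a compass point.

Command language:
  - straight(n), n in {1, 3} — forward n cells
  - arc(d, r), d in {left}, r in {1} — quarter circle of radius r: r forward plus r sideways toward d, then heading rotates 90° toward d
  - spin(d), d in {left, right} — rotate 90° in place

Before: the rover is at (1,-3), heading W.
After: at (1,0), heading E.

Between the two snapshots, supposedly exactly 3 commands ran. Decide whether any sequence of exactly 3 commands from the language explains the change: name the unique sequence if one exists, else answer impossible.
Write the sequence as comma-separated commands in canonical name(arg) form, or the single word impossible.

spin(right), straight(3), spin(right)

key: position moved to (1,0) AND the heading swung to E — translation plus rotation needed
start: at (1,-3), heading W
1. spin(right) → at (1,-3), heading N
2. straight(3) → at (1,0), heading N
3. spin(right) → at (1,0), heading E
no other 3-command option fits: unique.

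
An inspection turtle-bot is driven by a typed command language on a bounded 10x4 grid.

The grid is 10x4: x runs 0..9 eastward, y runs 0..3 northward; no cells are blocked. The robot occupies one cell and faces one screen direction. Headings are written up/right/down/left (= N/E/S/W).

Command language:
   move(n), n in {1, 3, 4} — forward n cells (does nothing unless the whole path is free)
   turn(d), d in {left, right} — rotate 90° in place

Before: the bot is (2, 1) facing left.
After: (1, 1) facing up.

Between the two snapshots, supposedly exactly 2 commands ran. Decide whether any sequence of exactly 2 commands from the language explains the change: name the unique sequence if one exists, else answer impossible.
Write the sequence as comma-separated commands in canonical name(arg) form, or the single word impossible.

key: order matters: swapping move(1) and turn(right) lands elsewhere
begin: (2, 1) facing left
step 1 (move(1)): (1, 1) facing left
step 2 (turn(right)): (1, 1) facing up
no rival 2-sequence matches.

move(1), turn(right)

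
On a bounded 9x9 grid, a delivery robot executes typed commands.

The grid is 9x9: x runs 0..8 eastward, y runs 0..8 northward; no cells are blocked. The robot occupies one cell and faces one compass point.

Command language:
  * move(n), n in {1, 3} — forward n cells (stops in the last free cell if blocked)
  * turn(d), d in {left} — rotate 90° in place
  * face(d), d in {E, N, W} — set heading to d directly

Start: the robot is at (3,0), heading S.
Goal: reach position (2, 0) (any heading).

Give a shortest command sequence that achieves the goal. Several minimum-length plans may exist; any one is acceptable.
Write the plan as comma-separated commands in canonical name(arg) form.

face(W), move(1)

t0: at (3,0), heading S
1. face(W) → at (3,0), heading W
2. move(1) → at (2,0), heading W
shorter routes all fall short; 2 is best.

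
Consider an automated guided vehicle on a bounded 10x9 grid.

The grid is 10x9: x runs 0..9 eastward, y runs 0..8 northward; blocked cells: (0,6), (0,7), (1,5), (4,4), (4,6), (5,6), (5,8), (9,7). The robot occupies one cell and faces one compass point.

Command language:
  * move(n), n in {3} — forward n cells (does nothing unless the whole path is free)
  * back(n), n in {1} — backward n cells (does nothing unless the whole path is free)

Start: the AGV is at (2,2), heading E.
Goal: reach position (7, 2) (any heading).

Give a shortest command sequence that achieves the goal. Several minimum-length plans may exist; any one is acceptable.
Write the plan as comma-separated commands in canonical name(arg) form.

back(1), move(3), move(3)

t0: at (2,2), heading E
[1] after back(1): at (1,2), heading E
[2] after move(3): at (4,2), heading E
[3] after move(3): at (7,2), heading E
shorter routes all fall short; 3 is best.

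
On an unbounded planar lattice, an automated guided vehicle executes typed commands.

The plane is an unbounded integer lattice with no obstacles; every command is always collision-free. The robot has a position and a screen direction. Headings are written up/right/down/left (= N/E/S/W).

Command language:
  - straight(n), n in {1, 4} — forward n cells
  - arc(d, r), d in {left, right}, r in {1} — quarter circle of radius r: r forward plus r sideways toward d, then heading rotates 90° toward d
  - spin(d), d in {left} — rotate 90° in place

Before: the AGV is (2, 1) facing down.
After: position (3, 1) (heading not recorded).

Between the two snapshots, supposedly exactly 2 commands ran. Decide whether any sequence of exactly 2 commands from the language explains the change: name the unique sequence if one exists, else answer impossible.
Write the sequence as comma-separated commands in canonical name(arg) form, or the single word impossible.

spin(left), straight(1)

key: order matters: swapping spin(left) and straight(1) lands elsewhere
initial: (2, 1) facing down
[1] after spin(left): (2, 1) facing right
[2] after straight(1): (3, 1) facing right
no other 2-command option fits: unique.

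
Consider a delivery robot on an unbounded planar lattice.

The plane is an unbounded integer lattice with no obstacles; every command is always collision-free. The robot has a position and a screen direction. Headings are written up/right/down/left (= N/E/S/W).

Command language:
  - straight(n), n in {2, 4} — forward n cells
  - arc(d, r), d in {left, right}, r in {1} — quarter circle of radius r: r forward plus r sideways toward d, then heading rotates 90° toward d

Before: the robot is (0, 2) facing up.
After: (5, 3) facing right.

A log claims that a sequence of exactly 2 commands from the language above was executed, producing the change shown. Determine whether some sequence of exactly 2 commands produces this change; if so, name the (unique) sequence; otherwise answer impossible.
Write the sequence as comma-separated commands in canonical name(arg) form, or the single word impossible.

arc(right, 1), straight(4)

key: order matters: swapping arc(right, 1) and straight(4) lands elsewhere
from: (0, 2) facing up
1. arc(right, 1) → (1, 3) facing right
2. straight(4) → (5, 3) facing right
no other 2-command option fits: unique.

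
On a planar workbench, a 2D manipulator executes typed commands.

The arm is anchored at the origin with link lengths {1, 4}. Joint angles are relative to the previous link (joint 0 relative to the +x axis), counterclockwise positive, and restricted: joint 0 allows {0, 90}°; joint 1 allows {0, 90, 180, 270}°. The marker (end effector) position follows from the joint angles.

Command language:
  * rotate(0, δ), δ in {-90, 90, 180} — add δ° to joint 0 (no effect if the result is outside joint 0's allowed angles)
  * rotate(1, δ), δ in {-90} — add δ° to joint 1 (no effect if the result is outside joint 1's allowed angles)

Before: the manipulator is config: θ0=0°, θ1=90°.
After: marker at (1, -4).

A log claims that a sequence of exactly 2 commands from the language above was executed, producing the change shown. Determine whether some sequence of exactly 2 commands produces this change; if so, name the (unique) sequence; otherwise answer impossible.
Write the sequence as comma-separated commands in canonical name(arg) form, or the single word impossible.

t0: config: θ0=0°, θ1=90°
1. rotate(1, -90) → config: θ0=0°, θ1=0°
2. rotate(1, -90) → config: θ0=0°, θ1=270°
uniquely the one of 16 2-step routes that fits.

rotate(1, -90), rotate(1, -90)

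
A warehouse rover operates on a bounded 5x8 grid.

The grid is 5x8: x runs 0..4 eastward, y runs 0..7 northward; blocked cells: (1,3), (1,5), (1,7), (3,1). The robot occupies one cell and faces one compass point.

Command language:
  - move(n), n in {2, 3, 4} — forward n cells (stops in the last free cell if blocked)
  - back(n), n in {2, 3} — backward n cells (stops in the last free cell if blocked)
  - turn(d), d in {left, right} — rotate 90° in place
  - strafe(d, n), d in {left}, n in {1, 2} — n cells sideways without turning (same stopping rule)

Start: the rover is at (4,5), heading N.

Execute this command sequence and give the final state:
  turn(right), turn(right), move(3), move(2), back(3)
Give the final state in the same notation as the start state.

t0: at (4,5), heading N
t=1 turn(right) ⇒ at (4,5), heading E
t=2 turn(right) ⇒ at (4,5), heading S
t=3 move(3) ⇒ at (4,2), heading S
t=4 move(2) ⇒ at (4,0), heading S
t=5 back(3) ⇒ at (4,3), heading S

at (4,3), heading S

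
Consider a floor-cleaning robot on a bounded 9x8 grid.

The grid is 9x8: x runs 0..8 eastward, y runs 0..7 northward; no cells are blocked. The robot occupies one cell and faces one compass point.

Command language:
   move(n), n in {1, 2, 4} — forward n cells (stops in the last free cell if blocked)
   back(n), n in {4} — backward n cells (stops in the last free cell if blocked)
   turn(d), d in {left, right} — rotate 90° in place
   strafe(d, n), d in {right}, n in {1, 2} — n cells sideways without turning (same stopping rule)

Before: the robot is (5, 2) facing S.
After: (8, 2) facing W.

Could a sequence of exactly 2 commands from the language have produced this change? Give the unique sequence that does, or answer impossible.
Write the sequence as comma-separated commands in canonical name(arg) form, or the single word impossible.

turn(right), back(4)

key: back(4) runs into the grid edge before its full distance
from: (5, 2) facing S
t=1 turn(right) ⇒ (5, 2) facing W
t=2 back(4) ⇒ (8, 2) facing W
no rival 2-sequence matches.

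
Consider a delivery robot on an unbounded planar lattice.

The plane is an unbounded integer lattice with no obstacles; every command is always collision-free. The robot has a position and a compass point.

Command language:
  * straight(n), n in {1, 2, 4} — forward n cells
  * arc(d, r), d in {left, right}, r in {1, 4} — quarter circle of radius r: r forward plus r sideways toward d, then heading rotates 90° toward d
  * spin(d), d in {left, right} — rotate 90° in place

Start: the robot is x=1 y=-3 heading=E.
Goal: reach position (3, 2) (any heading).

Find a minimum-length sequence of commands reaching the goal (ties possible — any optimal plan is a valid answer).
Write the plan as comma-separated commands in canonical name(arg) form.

arc(left, 4), arc(left, 1), straight(1)

start: x=1 y=-3 heading=E
step 1 (arc(left, 4)): x=5 y=1 heading=N
step 2 (arc(left, 1)): x=4 y=2 heading=W
step 3 (straight(1)): x=3 y=2 heading=W
nothing shorter than 3 reaches the goal.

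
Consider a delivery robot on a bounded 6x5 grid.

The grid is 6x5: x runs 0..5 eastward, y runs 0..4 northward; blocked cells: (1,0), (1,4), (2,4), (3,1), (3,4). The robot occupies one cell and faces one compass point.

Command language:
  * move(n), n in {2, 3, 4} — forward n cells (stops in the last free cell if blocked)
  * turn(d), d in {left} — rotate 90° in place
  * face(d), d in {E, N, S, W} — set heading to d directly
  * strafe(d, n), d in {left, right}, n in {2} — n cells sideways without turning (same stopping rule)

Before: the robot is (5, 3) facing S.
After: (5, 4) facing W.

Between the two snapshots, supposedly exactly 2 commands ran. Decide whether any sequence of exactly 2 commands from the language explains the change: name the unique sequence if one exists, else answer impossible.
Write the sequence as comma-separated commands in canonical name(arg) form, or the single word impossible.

key: running strafe(right, 2) before face(W) would end elsewhere — order is forced
t0: (5, 3) facing S
t=1 face(W) ⇒ (5, 3) facing W
t=2 strafe(right, 2) ⇒ (5, 4) facing W
no other 2-command option fits: unique.

face(W), strafe(right, 2)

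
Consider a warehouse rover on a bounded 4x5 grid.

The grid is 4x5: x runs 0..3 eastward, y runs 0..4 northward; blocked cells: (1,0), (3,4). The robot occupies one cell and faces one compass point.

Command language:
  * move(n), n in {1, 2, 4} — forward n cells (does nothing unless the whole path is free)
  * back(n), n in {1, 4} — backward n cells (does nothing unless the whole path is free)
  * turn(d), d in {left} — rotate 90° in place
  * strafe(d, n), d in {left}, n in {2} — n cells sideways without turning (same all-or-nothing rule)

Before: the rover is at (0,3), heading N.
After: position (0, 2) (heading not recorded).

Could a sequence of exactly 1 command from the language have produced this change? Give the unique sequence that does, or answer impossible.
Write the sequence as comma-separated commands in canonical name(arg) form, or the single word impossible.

start: at (0,3), heading N
step 1 (back(1)): at (0,2), heading N
no other 1-command option fits: unique.

back(1)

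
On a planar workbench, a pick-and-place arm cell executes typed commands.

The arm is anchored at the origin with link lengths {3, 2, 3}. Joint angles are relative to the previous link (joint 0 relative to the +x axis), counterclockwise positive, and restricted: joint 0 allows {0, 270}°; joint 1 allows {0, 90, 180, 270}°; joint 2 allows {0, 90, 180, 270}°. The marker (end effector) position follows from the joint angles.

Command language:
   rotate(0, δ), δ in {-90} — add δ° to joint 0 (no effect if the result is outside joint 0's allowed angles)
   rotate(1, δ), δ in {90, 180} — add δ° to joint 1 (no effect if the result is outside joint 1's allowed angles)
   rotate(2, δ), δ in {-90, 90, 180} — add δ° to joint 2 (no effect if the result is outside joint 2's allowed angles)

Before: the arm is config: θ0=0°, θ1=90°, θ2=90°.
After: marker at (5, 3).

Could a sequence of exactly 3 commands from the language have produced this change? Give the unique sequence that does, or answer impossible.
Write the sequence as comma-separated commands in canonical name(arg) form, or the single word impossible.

rotate(1, 90), rotate(1, 90), rotate(1, 90)

from: config: θ0=0°, θ1=90°, θ2=90°
1. rotate(1, 90) → config: θ0=0°, θ1=180°, θ2=90°
2. rotate(1, 90) → config: θ0=0°, θ1=270°, θ2=90°
3. rotate(1, 90) → config: θ0=0°, θ1=0°, θ2=90°
all 216 alternatives checked — unique.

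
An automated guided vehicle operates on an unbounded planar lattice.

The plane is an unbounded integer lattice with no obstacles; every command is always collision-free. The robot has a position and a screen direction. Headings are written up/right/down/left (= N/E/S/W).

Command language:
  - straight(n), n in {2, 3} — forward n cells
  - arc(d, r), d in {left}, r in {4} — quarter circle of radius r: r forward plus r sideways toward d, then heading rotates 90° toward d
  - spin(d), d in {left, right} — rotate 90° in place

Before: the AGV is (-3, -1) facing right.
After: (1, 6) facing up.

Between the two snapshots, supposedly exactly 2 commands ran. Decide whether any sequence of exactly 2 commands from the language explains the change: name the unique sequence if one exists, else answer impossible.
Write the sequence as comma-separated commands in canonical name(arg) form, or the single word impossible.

arc(left, 4), straight(3)

key: order matters: swapping arc(left, 4) and straight(3) lands elsewhere
begin: (-3, -1) facing right
step 1 (arc(left, 4)): (1, 3) facing up
step 2 (straight(3)): (1, 6) facing up
uniquely the one of 25 2-step routes that fits.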